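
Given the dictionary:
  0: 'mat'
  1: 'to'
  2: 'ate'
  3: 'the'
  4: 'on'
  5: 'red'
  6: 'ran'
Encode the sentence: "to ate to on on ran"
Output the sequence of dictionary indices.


Look up each word in the dictionary:
  'to' -> 1
  'ate' -> 2
  'to' -> 1
  'on' -> 4
  'on' -> 4
  'ran' -> 6

Encoded: [1, 2, 1, 4, 4, 6]


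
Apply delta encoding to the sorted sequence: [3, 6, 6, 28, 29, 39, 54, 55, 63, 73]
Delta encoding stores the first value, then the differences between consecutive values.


First value: 3
Deltas:
  6 - 3 = 3
  6 - 6 = 0
  28 - 6 = 22
  29 - 28 = 1
  39 - 29 = 10
  54 - 39 = 15
  55 - 54 = 1
  63 - 55 = 8
  73 - 63 = 10


Delta encoded: [3, 3, 0, 22, 1, 10, 15, 1, 8, 10]


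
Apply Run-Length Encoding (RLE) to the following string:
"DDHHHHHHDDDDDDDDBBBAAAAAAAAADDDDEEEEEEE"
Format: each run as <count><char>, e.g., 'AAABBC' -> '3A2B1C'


Scanning runs left to right:
  i=0: run of 'D' x 2 -> '2D'
  i=2: run of 'H' x 6 -> '6H'
  i=8: run of 'D' x 8 -> '8D'
  i=16: run of 'B' x 3 -> '3B'
  i=19: run of 'A' x 9 -> '9A'
  i=28: run of 'D' x 4 -> '4D'
  i=32: run of 'E' x 7 -> '7E'

RLE = 2D6H8D3B9A4D7E


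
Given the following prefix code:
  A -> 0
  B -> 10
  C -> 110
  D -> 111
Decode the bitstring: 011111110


Decoding step by step:
Bits 0 -> A
Bits 111 -> D
Bits 111 -> D
Bits 10 -> B


Decoded message: ADDB


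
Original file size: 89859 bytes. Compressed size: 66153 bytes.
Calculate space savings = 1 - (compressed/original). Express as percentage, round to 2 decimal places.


ratio = compressed/original = 66153/89859 = 0.736187
savings = 1 - ratio = 1 - 0.736187 = 0.263813
as a percentage: 0.263813 * 100 = 26.38%

Space savings = 1 - 66153/89859 = 26.38%


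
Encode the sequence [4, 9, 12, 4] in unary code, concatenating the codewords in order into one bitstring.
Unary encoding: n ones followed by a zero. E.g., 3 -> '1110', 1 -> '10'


Encode each number as n ones followed by a terminating 0:
  4 -> 11110 (5 bits)
  9 -> 1111111110 (10 bits)
  12 -> 1111111111110 (13 bits)
  4 -> 11110 (5 bits)
Total length = 5 + 10 + 13 + 5 = 33 bits.

Unary([4, 9, 12, 4]) = 111101111111110111111111111011110 (33 bits)


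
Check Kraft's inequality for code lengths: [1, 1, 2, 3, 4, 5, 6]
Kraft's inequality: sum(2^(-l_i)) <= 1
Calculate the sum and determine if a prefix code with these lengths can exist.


Sum = 2^(-1) + 2^(-1) + 2^(-2) + 2^(-3) + 2^(-4) + 2^(-5) + 2^(-6)
    = 0.5 + 0.5 + 0.25 + 0.125 + 0.0625 + 0.03125 + 0.015625
    = 95/64 = 1.484375
Since 1.484375 > 1, Kraft's inequality is NOT satisfied.
A prefix code with these lengths CANNOT exist.

Kraft sum = 1.484375. Not satisfied.


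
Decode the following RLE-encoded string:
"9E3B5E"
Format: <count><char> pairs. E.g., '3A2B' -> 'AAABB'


Expanding each <count><char> pair:
  9E -> 'EEEEEEEEE'
  3B -> 'BBB'
  5E -> 'EEEEE'

Decoded = EEEEEEEEEBBBEEEEE


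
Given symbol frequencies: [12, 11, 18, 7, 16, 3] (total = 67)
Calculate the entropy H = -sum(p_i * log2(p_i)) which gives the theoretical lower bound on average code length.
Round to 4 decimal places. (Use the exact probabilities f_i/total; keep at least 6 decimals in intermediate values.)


Per-symbol terms -p_i * log2(p_i) with p_i = f_i/67:
  p = 12/67 = 0.179104: log2(p) = -2.481127, -p*log2(p) = 0.444381
  p = 11/67 = 0.164179: log2(p) = -2.606658, -p*log2(p) = 0.427959
  p = 18/67 = 0.268657: log2(p) = -1.896164, -p*log2(p) = 0.509417
  p = 7/67 = 0.104478: log2(p) = -3.258734, -p*log2(p) = 0.340465
  p = 16/67 = 0.238806: log2(p) = -2.066089, -p*log2(p) = 0.493394
  p = 3/67 = 0.044776: log2(p) = -4.481127, -p*log2(p) = 0.200647
H = 0.444381 + 0.427959 + 0.509417 + 0.340465 + 0.493394 + 0.200647 = 2.416263

H = 2.4163 bits/symbol


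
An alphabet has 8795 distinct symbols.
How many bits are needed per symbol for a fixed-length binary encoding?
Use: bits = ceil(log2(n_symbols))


log2(8795) = 13.1025
Bracket: 2^13 = 8192 < 8795 <= 2^14 = 16384
So ceil(log2(8795)) = 14

bits = ceil(log2(8795)) = ceil(13.1025) = 14 bits


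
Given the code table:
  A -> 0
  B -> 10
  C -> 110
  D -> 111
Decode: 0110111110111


Decoding:
0 -> A
110 -> C
111 -> D
110 -> C
111 -> D


Result: ACDCD


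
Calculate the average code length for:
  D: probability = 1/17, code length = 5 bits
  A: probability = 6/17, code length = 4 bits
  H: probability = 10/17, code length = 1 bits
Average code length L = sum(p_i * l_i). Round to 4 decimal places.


Weighted contributions p_i * l_i:
  D: (1/17) * 5 = 5/17
  A: (6/17) * 4 = 24/17
  H: (10/17) * 1 = 10/17
Sum = (5 + 24 + 10)/17 = 39/17

L = 39/17 = 2.2941 bits/symbol


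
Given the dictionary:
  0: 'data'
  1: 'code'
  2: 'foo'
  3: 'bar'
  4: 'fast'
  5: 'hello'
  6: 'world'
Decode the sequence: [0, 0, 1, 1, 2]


Look up each index in the dictionary:
  0 -> 'data'
  0 -> 'data'
  1 -> 'code'
  1 -> 'code'
  2 -> 'foo'

Decoded: "data data code code foo"


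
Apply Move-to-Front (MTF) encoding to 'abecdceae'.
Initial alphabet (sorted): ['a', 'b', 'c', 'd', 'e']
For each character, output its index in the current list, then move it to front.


MTF encoding:
'a': index 0 in ['a', 'b', 'c', 'd', 'e'] -> ['a', 'b', 'c', 'd', 'e']
'b': index 1 in ['a', 'b', 'c', 'd', 'e'] -> ['b', 'a', 'c', 'd', 'e']
'e': index 4 in ['b', 'a', 'c', 'd', 'e'] -> ['e', 'b', 'a', 'c', 'd']
'c': index 3 in ['e', 'b', 'a', 'c', 'd'] -> ['c', 'e', 'b', 'a', 'd']
'd': index 4 in ['c', 'e', 'b', 'a', 'd'] -> ['d', 'c', 'e', 'b', 'a']
'c': index 1 in ['d', 'c', 'e', 'b', 'a'] -> ['c', 'd', 'e', 'b', 'a']
'e': index 2 in ['c', 'd', 'e', 'b', 'a'] -> ['e', 'c', 'd', 'b', 'a']
'a': index 4 in ['e', 'c', 'd', 'b', 'a'] -> ['a', 'e', 'c', 'd', 'b']
'e': index 1 in ['a', 'e', 'c', 'd', 'b'] -> ['e', 'a', 'c', 'd', 'b']


Output: [0, 1, 4, 3, 4, 1, 2, 4, 1]


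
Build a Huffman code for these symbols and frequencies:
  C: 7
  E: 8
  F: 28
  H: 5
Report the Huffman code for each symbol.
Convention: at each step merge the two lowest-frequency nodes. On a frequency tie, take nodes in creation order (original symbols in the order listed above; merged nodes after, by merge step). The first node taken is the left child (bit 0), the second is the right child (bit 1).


Huffman tree construction:
Step 1: Merge H(5) + C(7) = 12
Step 2: Merge E(8) + (H+C)(12) = 20
Step 3: Merge (E+(H+C))(20) + F(28) = 48
Read each symbol's code off the tree from the root (left child = 0, right child = 1).

Codes:
  C: 011 (length 3)
  E: 00 (length 2)
  F: 1 (length 1)
  H: 010 (length 3)
Average code length: 80/48 = 1.6667 bits/symbol


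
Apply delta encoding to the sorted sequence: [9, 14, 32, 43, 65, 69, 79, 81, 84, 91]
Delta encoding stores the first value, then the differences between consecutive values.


First value: 9
Deltas:
  14 - 9 = 5
  32 - 14 = 18
  43 - 32 = 11
  65 - 43 = 22
  69 - 65 = 4
  79 - 69 = 10
  81 - 79 = 2
  84 - 81 = 3
  91 - 84 = 7


Delta encoded: [9, 5, 18, 11, 22, 4, 10, 2, 3, 7]


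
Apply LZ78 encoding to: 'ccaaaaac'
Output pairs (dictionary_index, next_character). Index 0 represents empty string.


LZ78 encoding steps:
Dictionary: {0: ''}
Step 1: w='' (idx 0), next='c' -> output (0, 'c'), add 'c' as idx 1
Step 2: w='c' (idx 1), next='a' -> output (1, 'a'), add 'ca' as idx 2
Step 3: w='' (idx 0), next='a' -> output (0, 'a'), add 'a' as idx 3
Step 4: w='a' (idx 3), next='a' -> output (3, 'a'), add 'aa' as idx 4
Step 5: w='a' (idx 3), next='c' -> output (3, 'c'), add 'ac' as idx 5


Encoded: [(0, 'c'), (1, 'a'), (0, 'a'), (3, 'a'), (3, 'c')]


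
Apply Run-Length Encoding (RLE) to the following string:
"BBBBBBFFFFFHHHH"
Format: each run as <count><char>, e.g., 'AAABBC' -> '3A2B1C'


Scanning runs left to right:
  i=0: run of 'B' x 6 -> '6B'
  i=6: run of 'F' x 5 -> '5F'
  i=11: run of 'H' x 4 -> '4H'

RLE = 6B5F4H


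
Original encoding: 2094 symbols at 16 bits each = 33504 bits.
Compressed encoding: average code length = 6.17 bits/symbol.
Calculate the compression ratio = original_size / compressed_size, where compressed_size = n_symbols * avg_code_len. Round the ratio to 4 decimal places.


original_size = n_symbols * orig_bits = 2094 * 16 = 33504 bits
compressed_size = n_symbols * avg_code_len = 2094 * 6.17 = 12919.98 bits
ratio = original_size / compressed_size = 33504 / 12919.98 = 2.5932

Compression ratio = 2.5932


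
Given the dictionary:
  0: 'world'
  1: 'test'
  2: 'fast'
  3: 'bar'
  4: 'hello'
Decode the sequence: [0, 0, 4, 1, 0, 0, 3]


Look up each index in the dictionary:
  0 -> 'world'
  0 -> 'world'
  4 -> 'hello'
  1 -> 'test'
  0 -> 'world'
  0 -> 'world'
  3 -> 'bar'

Decoded: "world world hello test world world bar"


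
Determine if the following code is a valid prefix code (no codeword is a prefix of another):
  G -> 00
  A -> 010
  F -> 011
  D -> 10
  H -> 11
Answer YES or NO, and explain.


Checking each pair (does one codeword prefix another?):
  G='00' vs A='010': no prefix
  G='00' vs F='011': no prefix
  G='00' vs D='10': no prefix
  G='00' vs H='11': no prefix
  A='010' vs G='00': no prefix
  A='010' vs F='011': no prefix
  A='010' vs D='10': no prefix
  A='010' vs H='11': no prefix
  F='011' vs G='00': no prefix
  F='011' vs A='010': no prefix
  F='011' vs D='10': no prefix
  F='011' vs H='11': no prefix
  D='10' vs G='00': no prefix
  D='10' vs A='010': no prefix
  D='10' vs F='011': no prefix
  D='10' vs H='11': no prefix
  H='11' vs G='00': no prefix
  H='11' vs A='010': no prefix
  H='11' vs F='011': no prefix
  H='11' vs D='10': no prefix
No violation found over all pairs.

YES -- this is a valid prefix code. No codeword is a prefix of any other codeword.


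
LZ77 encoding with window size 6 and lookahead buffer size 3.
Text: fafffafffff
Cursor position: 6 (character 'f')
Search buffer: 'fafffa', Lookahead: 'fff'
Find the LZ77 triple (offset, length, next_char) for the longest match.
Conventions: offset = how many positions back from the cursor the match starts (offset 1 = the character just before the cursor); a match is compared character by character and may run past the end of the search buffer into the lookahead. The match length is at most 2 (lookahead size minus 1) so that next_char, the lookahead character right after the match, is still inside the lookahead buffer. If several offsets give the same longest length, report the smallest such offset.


Try each offset into the search buffer:
  offset=1 (pos 5, char 'a'): match length 0
  offset=2 (pos 4, char 'f'): match length 1
  offset=3 (pos 3, char 'f'): match length 2
  offset=4 (pos 2, char 'f'): match length 2
  offset=5 (pos 1, char 'a'): match length 0
  offset=6 (pos 0, char 'f'): match length 1
Longest match has length 2, found at offsets 3, 4; take the smallest, offset 3.
next_char = character at position 6 + 2 = 8 -> 'f'

Best match: offset=3, length=2 (matching 'ff' starting at position 3)
LZ77 triple: (3, 2, 'f')


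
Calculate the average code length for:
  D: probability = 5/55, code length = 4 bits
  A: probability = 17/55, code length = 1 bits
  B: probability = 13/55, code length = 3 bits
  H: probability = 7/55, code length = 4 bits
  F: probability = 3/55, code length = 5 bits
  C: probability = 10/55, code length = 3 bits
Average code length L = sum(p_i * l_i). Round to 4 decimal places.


Weighted contributions p_i * l_i:
  D: (5/55) * 4 = 20/55
  A: (17/55) * 1 = 17/55
  B: (13/55) * 3 = 39/55
  H: (7/55) * 4 = 28/55
  F: (3/55) * 5 = 15/55
  C: (10/55) * 3 = 30/55
Sum = (20 + 17 + 39 + 28 + 15 + 30)/55 = 149/55

L = 149/55 = 2.7091 bits/symbol


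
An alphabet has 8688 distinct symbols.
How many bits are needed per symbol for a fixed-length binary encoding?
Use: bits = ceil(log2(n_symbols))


log2(8688) = 13.0848
Bracket: 2^13 = 8192 < 8688 <= 2^14 = 16384
So ceil(log2(8688)) = 14

bits = ceil(log2(8688)) = ceil(13.0848) = 14 bits


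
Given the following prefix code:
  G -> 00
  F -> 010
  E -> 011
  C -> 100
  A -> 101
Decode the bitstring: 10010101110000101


Decoding step by step:
Bits 100 -> C
Bits 101 -> A
Bits 011 -> E
Bits 100 -> C
Bits 00 -> G
Bits 101 -> A


Decoded message: CAECGA


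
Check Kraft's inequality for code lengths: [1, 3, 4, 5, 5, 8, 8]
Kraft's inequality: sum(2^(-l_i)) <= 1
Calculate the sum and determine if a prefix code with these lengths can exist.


Sum = 2^(-1) + 2^(-3) + 2^(-4) + 2^(-5) + 2^(-5) + 2^(-8) + 2^(-8)
    = 0.5 + 0.125 + 0.0625 + 0.03125 + 0.03125 + 0.00390625 + 0.00390625
    = 194/256 = 0.7578125
Since 0.7578125 <= 1, Kraft's inequality IS satisfied.
A prefix code with these lengths CAN exist.

Kraft sum = 0.7578125. Satisfied.


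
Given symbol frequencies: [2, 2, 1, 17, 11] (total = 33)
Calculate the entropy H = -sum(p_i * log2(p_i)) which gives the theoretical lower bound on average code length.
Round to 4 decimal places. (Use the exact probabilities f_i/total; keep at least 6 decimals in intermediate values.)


Per-symbol terms -p_i * log2(p_i) with p_i = f_i/33:
  p = 2/33 = 0.060606: log2(p) = -4.044394, -p*log2(p) = 0.245115
  p = 2/33 = 0.060606: log2(p) = -4.044394, -p*log2(p) = 0.245115
  p = 1/33 = 0.030303: log2(p) = -5.044394, -p*log2(p) = 0.152860
  p = 17/33 = 0.515152: log2(p) = -0.956931, -p*log2(p) = 0.492965
  p = 11/33 = 0.333333: log2(p) = -1.584963, -p*log2(p) = 0.528321
H = 0.245115 + 0.245115 + 0.152860 + 0.492965 + 0.528321 = 1.664376

H = 1.6644 bits/symbol


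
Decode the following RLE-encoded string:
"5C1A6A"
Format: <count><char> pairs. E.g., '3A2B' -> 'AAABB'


Expanding each <count><char> pair:
  5C -> 'CCCCC'
  1A -> 'A'
  6A -> 'AAAAAA'

Decoded = CCCCCAAAAAAA


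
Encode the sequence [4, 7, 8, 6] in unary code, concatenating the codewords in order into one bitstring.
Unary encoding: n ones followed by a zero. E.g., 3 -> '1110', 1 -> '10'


Encode each number as n ones followed by a terminating 0:
  4 -> 11110 (5 bits)
  7 -> 11111110 (8 bits)
  8 -> 111111110 (9 bits)
  6 -> 1111110 (7 bits)
Total length = 5 + 8 + 9 + 7 = 29 bits.

Unary([4, 7, 8, 6]) = 11110111111101111111101111110 (29 bits)


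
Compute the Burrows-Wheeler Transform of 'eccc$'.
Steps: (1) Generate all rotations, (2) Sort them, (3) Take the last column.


Rotations (sorted):
  0: $eccc -> last char: c
  1: c$ecc -> last char: c
  2: cc$ec -> last char: c
  3: ccc$e -> last char: e
  4: eccc$ -> last char: $


BWT = ccce$


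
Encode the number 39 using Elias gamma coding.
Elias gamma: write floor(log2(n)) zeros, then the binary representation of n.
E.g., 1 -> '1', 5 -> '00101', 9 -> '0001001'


num_bits = floor(log2(39)) + 1 = 6
leading_zeros = num_bits - 1 = 5
binary(39) = 100111

Elias gamma(39) = '00000' + '100111' = 00000100111 (11 bits)


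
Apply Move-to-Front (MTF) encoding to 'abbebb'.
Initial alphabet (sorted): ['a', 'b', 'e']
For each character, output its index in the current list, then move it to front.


MTF encoding:
'a': index 0 in ['a', 'b', 'e'] -> ['a', 'b', 'e']
'b': index 1 in ['a', 'b', 'e'] -> ['b', 'a', 'e']
'b': index 0 in ['b', 'a', 'e'] -> ['b', 'a', 'e']
'e': index 2 in ['b', 'a', 'e'] -> ['e', 'b', 'a']
'b': index 1 in ['e', 'b', 'a'] -> ['b', 'e', 'a']
'b': index 0 in ['b', 'e', 'a'] -> ['b', 'e', 'a']


Output: [0, 1, 0, 2, 1, 0]


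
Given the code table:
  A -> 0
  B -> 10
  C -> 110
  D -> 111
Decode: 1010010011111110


Decoding:
10 -> B
10 -> B
0 -> A
10 -> B
0 -> A
111 -> D
111 -> D
10 -> B


Result: BBABADDB


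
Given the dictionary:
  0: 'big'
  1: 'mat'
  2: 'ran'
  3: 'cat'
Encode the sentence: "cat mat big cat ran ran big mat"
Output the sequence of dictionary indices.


Look up each word in the dictionary:
  'cat' -> 3
  'mat' -> 1
  'big' -> 0
  'cat' -> 3
  'ran' -> 2
  'ran' -> 2
  'big' -> 0
  'mat' -> 1

Encoded: [3, 1, 0, 3, 2, 2, 0, 1]


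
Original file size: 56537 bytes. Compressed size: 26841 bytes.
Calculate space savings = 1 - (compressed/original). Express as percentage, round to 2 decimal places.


ratio = compressed/original = 26841/56537 = 0.474751
savings = 1 - ratio = 1 - 0.474751 = 0.525249
as a percentage: 0.525249 * 100 = 52.52%

Space savings = 1 - 26841/56537 = 52.52%


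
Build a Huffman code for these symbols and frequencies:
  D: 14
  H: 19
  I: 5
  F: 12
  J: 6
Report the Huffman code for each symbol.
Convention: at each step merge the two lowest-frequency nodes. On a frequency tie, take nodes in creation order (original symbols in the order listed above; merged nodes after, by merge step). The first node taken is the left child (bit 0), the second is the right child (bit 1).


Huffman tree construction:
Step 1: Merge I(5) + J(6) = 11
Step 2: Merge (I+J)(11) + F(12) = 23
Step 3: Merge D(14) + H(19) = 33
Step 4: Merge ((I+J)+F)(23) + (D+H)(33) = 56
Read each symbol's code off the tree from the root (left child = 0, right child = 1).

Codes:
  D: 10 (length 2)
  H: 11 (length 2)
  I: 000 (length 3)
  F: 01 (length 2)
  J: 001 (length 3)
Average code length: 123/56 = 2.1964 bits/symbol


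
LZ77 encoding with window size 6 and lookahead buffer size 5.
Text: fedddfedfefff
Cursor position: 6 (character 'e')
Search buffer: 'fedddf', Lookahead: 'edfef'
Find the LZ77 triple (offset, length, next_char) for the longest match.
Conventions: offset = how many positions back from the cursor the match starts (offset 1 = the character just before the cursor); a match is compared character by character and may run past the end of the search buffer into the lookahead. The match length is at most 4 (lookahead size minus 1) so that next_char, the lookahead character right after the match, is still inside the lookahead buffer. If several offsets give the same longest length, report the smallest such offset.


Try each offset into the search buffer:
  offset=1 (pos 5, char 'f'): match length 0
  offset=2 (pos 4, char 'd'): match length 0
  offset=3 (pos 3, char 'd'): match length 0
  offset=4 (pos 2, char 'd'): match length 0
  offset=5 (pos 1, char 'e'): match length 2
  offset=6 (pos 0, char 'f'): match length 0
Longest match has length 2 at offset 5.
next_char = character at position 6 + 2 = 8 -> 'f'

Best match: offset=5, length=2 (matching 'ed' starting at position 1)
LZ77 triple: (5, 2, 'f')


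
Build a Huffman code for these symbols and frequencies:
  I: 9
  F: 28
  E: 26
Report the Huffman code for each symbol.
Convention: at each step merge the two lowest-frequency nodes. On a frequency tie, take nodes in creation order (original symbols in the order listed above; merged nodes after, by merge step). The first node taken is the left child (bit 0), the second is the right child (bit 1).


Huffman tree construction:
Step 1: Merge I(9) + E(26) = 35
Step 2: Merge F(28) + (I+E)(35) = 63
Read each symbol's code off the tree from the root (left child = 0, right child = 1).

Codes:
  I: 10 (length 2)
  F: 0 (length 1)
  E: 11 (length 2)
Average code length: 98/63 = 1.5556 bits/symbol


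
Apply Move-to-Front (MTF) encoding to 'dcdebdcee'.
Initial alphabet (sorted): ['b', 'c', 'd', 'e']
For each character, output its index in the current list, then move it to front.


MTF encoding:
'd': index 2 in ['b', 'c', 'd', 'e'] -> ['d', 'b', 'c', 'e']
'c': index 2 in ['d', 'b', 'c', 'e'] -> ['c', 'd', 'b', 'e']
'd': index 1 in ['c', 'd', 'b', 'e'] -> ['d', 'c', 'b', 'e']
'e': index 3 in ['d', 'c', 'b', 'e'] -> ['e', 'd', 'c', 'b']
'b': index 3 in ['e', 'd', 'c', 'b'] -> ['b', 'e', 'd', 'c']
'd': index 2 in ['b', 'e', 'd', 'c'] -> ['d', 'b', 'e', 'c']
'c': index 3 in ['d', 'b', 'e', 'c'] -> ['c', 'd', 'b', 'e']
'e': index 3 in ['c', 'd', 'b', 'e'] -> ['e', 'c', 'd', 'b']
'e': index 0 in ['e', 'c', 'd', 'b'] -> ['e', 'c', 'd', 'b']


Output: [2, 2, 1, 3, 3, 2, 3, 3, 0]


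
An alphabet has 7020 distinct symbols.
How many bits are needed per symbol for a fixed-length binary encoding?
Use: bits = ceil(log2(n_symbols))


log2(7020) = 12.7773
Bracket: 2^12 = 4096 < 7020 <= 2^13 = 8192
So ceil(log2(7020)) = 13

bits = ceil(log2(7020)) = ceil(12.7773) = 13 bits


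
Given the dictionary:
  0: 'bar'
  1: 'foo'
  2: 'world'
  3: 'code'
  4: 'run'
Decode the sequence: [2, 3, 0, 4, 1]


Look up each index in the dictionary:
  2 -> 'world'
  3 -> 'code'
  0 -> 'bar'
  4 -> 'run'
  1 -> 'foo'

Decoded: "world code bar run foo"


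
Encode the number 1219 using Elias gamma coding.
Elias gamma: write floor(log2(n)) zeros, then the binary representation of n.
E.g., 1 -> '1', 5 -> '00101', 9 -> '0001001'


num_bits = floor(log2(1219)) + 1 = 11
leading_zeros = num_bits - 1 = 10
binary(1219) = 10011000011

Elias gamma(1219) = '0000000000' + '10011000011' = 000000000010011000011 (21 bits)


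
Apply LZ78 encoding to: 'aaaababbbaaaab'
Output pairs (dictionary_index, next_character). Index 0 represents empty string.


LZ78 encoding steps:
Dictionary: {0: ''}
Step 1: w='' (idx 0), next='a' -> output (0, 'a'), add 'a' as idx 1
Step 2: w='a' (idx 1), next='a' -> output (1, 'a'), add 'aa' as idx 2
Step 3: w='a' (idx 1), next='b' -> output (1, 'b'), add 'ab' as idx 3
Step 4: w='ab' (idx 3), next='b' -> output (3, 'b'), add 'abb' as idx 4
Step 5: w='' (idx 0), next='b' -> output (0, 'b'), add 'b' as idx 5
Step 6: w='aa' (idx 2), next='a' -> output (2, 'a'), add 'aaa' as idx 6
Step 7: w='ab' (idx 3), end of input -> output (3, '')


Encoded: [(0, 'a'), (1, 'a'), (1, 'b'), (3, 'b'), (0, 'b'), (2, 'a'), (3, '')]


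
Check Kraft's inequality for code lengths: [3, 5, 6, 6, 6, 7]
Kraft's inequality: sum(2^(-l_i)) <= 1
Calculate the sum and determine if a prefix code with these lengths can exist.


Sum = 2^(-3) + 2^(-5) + 2^(-6) + 2^(-6) + 2^(-6) + 2^(-7)
    = 0.125 + 0.03125 + 0.015625 + 0.015625 + 0.015625 + 0.0078125
    = 27/128 = 0.2109375
Since 0.2109375 <= 1, Kraft's inequality IS satisfied.
A prefix code with these lengths CAN exist.

Kraft sum = 0.2109375. Satisfied.


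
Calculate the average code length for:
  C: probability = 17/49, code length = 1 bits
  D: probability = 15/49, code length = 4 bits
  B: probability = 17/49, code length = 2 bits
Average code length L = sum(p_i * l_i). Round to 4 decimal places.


Weighted contributions p_i * l_i:
  C: (17/49) * 1 = 17/49
  D: (15/49) * 4 = 60/49
  B: (17/49) * 2 = 34/49
Sum = (17 + 60 + 34)/49 = 111/49

L = 111/49 = 2.2653 bits/symbol


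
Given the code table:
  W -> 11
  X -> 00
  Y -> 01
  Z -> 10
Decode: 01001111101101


Decoding:
01 -> Y
00 -> X
11 -> W
11 -> W
10 -> Z
11 -> W
01 -> Y


Result: YXWWZWY


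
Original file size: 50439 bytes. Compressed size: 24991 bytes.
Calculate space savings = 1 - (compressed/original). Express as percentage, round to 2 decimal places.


ratio = compressed/original = 24991/50439 = 0.49547
savings = 1 - ratio = 1 - 0.49547 = 0.50453
as a percentage: 0.50453 * 100 = 50.45%

Space savings = 1 - 24991/50439 = 50.45%


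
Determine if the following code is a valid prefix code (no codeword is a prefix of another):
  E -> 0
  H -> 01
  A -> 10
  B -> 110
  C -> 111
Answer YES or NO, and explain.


Checking each pair (does one codeword prefix another?):
  E='0' vs H='01': prefix -- VIOLATION

NO -- this is NOT a valid prefix code. E (0) is a prefix of H (01).


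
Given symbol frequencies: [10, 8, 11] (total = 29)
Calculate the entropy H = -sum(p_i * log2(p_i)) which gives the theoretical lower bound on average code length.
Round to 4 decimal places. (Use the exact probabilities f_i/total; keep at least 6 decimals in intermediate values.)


Per-symbol terms -p_i * log2(p_i) with p_i = f_i/29:
  p = 10/29 = 0.344828: log2(p) = -1.536053, -p*log2(p) = 0.529673
  p = 8/29 = 0.275862: log2(p) = -1.857981, -p*log2(p) = 0.512546
  p = 11/29 = 0.379310: log2(p) = -1.398549, -p*log2(p) = 0.530484
H = 0.529673 + 0.512546 + 0.530484 = 1.572703

H = 1.5727 bits/symbol


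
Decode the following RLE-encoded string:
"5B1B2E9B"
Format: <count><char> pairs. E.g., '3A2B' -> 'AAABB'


Expanding each <count><char> pair:
  5B -> 'BBBBB'
  1B -> 'B'
  2E -> 'EE'
  9B -> 'BBBBBBBBB'

Decoded = BBBBBBEEBBBBBBBBB


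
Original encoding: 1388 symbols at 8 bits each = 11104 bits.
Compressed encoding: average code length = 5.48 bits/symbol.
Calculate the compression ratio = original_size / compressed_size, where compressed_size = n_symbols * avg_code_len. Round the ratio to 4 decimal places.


original_size = n_symbols * orig_bits = 1388 * 8 = 11104 bits
compressed_size = n_symbols * avg_code_len = 1388 * 5.48 = 7606.24 bits
ratio = original_size / compressed_size = 11104 / 7606.24 = 1.4599

Compression ratio = 1.4599


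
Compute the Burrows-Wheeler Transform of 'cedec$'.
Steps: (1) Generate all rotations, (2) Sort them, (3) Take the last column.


Rotations (sorted):
  0: $cedec -> last char: c
  1: c$cede -> last char: e
  2: cedec$ -> last char: $
  3: dec$ce -> last char: e
  4: ec$ced -> last char: d
  5: edec$c -> last char: c


BWT = ce$edc


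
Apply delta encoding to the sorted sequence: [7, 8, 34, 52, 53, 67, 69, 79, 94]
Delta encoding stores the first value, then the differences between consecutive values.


First value: 7
Deltas:
  8 - 7 = 1
  34 - 8 = 26
  52 - 34 = 18
  53 - 52 = 1
  67 - 53 = 14
  69 - 67 = 2
  79 - 69 = 10
  94 - 79 = 15


Delta encoded: [7, 1, 26, 18, 1, 14, 2, 10, 15]


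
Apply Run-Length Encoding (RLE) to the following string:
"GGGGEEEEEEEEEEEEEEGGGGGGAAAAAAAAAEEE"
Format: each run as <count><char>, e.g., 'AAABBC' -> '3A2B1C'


Scanning runs left to right:
  i=0: run of 'G' x 4 -> '4G'
  i=4: run of 'E' x 14 -> '14E'
  i=18: run of 'G' x 6 -> '6G'
  i=24: run of 'A' x 9 -> '9A'
  i=33: run of 'E' x 3 -> '3E'

RLE = 4G14E6G9A3E


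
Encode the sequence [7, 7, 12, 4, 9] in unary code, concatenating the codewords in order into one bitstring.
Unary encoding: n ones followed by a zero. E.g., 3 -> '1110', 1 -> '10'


Encode each number as n ones followed by a terminating 0:
  7 -> 11111110 (8 bits)
  7 -> 11111110 (8 bits)
  12 -> 1111111111110 (13 bits)
  4 -> 11110 (5 bits)
  9 -> 1111111110 (10 bits)
Total length = 8 + 8 + 13 + 5 + 10 = 44 bits.

Unary([7, 7, 12, 4, 9]) = 11111110111111101111111111110111101111111110 (44 bits)


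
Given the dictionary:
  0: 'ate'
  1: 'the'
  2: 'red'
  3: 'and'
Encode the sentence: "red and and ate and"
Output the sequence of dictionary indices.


Look up each word in the dictionary:
  'red' -> 2
  'and' -> 3
  'and' -> 3
  'ate' -> 0
  'and' -> 3

Encoded: [2, 3, 3, 0, 3]


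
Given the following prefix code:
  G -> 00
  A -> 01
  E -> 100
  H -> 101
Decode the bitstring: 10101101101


Decoding step by step:
Bits 101 -> H
Bits 01 -> A
Bits 101 -> H
Bits 101 -> H


Decoded message: HAHH


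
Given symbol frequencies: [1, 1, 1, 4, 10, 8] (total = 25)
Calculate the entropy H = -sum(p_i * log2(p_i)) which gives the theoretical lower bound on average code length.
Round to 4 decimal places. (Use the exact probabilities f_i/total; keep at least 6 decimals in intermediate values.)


Per-symbol terms -p_i * log2(p_i) with p_i = f_i/25:
  p = 1/25 = 0.040000: log2(p) = -4.643856, -p*log2(p) = 0.185754
  p = 1/25 = 0.040000: log2(p) = -4.643856, -p*log2(p) = 0.185754
  p = 1/25 = 0.040000: log2(p) = -4.643856, -p*log2(p) = 0.185754
  p = 4/25 = 0.160000: log2(p) = -2.643856, -p*log2(p) = 0.423017
  p = 10/25 = 0.400000: log2(p) = -1.321928, -p*log2(p) = 0.528771
  p = 8/25 = 0.320000: log2(p) = -1.643856, -p*log2(p) = 0.526034
H = 0.185754 + 0.185754 + 0.185754 + 0.423017 + 0.528771 + 0.526034 = 2.035084

H = 2.0351 bits/symbol


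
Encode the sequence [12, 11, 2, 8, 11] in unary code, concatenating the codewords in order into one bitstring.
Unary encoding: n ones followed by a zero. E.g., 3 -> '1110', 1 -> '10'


Encode each number as n ones followed by a terminating 0:
  12 -> 1111111111110 (13 bits)
  11 -> 111111111110 (12 bits)
  2 -> 110 (3 bits)
  8 -> 111111110 (9 bits)
  11 -> 111111111110 (12 bits)
Total length = 13 + 12 + 3 + 9 + 12 = 49 bits.

Unary([12, 11, 2, 8, 11]) = 1111111111110111111111110110111111110111111111110 (49 bits)


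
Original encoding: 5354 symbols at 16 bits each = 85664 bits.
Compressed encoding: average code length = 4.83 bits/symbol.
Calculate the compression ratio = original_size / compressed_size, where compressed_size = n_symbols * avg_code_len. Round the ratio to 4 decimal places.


original_size = n_symbols * orig_bits = 5354 * 16 = 85664 bits
compressed_size = n_symbols * avg_code_len = 5354 * 4.83 = 25859.82 bits
ratio = original_size / compressed_size = 85664 / 25859.82 = 3.3126

Compression ratio = 3.3126


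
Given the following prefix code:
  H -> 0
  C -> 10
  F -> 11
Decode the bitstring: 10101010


Decoding step by step:
Bits 10 -> C
Bits 10 -> C
Bits 10 -> C
Bits 10 -> C


Decoded message: CCCC


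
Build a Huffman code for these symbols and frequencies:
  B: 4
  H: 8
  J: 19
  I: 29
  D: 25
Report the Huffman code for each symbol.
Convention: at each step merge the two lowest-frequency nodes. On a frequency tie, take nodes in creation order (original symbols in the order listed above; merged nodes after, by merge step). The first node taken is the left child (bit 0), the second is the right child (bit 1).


Huffman tree construction:
Step 1: Merge B(4) + H(8) = 12
Step 2: Merge (B+H)(12) + J(19) = 31
Step 3: Merge D(25) + I(29) = 54
Step 4: Merge ((B+H)+J)(31) + (D+I)(54) = 85
Read each symbol's code off the tree from the root (left child = 0, right child = 1).

Codes:
  B: 000 (length 3)
  H: 001 (length 3)
  J: 01 (length 2)
  I: 11 (length 2)
  D: 10 (length 2)
Average code length: 182/85 = 2.1412 bits/symbol


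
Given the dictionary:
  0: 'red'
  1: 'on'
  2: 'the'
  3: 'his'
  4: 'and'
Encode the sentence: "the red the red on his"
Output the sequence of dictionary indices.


Look up each word in the dictionary:
  'the' -> 2
  'red' -> 0
  'the' -> 2
  'red' -> 0
  'on' -> 1
  'his' -> 3

Encoded: [2, 0, 2, 0, 1, 3]


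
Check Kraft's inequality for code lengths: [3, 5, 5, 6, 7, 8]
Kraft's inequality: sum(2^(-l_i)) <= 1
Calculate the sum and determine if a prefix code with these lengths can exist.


Sum = 2^(-3) + 2^(-5) + 2^(-5) + 2^(-6) + 2^(-7) + 2^(-8)
    = 0.125 + 0.03125 + 0.03125 + 0.015625 + 0.0078125 + 0.00390625
    = 55/256 = 0.21484375
Since 0.21484375 <= 1, Kraft's inequality IS satisfied.
A prefix code with these lengths CAN exist.

Kraft sum = 0.21484375. Satisfied.


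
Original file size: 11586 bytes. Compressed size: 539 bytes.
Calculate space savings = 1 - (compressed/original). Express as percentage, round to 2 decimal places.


ratio = compressed/original = 539/11586 = 0.046522
savings = 1 - ratio = 1 - 0.046522 = 0.953478
as a percentage: 0.953478 * 100 = 95.35%

Space savings = 1 - 539/11586 = 95.35%


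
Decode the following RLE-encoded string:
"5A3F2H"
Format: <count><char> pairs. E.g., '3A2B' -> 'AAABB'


Expanding each <count><char> pair:
  5A -> 'AAAAA'
  3F -> 'FFF'
  2H -> 'HH'

Decoded = AAAAAFFFHH


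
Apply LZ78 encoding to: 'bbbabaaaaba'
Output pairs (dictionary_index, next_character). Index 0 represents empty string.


LZ78 encoding steps:
Dictionary: {0: ''}
Step 1: w='' (idx 0), next='b' -> output (0, 'b'), add 'b' as idx 1
Step 2: w='b' (idx 1), next='b' -> output (1, 'b'), add 'bb' as idx 2
Step 3: w='' (idx 0), next='a' -> output (0, 'a'), add 'a' as idx 3
Step 4: w='b' (idx 1), next='a' -> output (1, 'a'), add 'ba' as idx 4
Step 5: w='a' (idx 3), next='a' -> output (3, 'a'), add 'aa' as idx 5
Step 6: w='a' (idx 3), next='b' -> output (3, 'b'), add 'ab' as idx 6
Step 7: w='a' (idx 3), end of input -> output (3, '')


Encoded: [(0, 'b'), (1, 'b'), (0, 'a'), (1, 'a'), (3, 'a'), (3, 'b'), (3, '')]


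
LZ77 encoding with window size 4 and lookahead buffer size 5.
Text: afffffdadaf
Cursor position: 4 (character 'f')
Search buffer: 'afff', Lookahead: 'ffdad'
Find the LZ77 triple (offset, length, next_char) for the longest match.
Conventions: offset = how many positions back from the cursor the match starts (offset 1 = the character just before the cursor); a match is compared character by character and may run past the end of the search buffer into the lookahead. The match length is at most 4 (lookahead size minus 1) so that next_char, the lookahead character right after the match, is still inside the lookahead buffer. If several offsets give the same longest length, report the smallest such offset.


Try each offset into the search buffer:
  offset=1 (pos 3, char 'f'): match length 2
  offset=2 (pos 2, char 'f'): match length 2
  offset=3 (pos 1, char 'f'): match length 2
  offset=4 (pos 0, char 'a'): match length 0
Longest match has length 2, found at offsets 1, 2, 3; take the smallest, offset 1.
next_char = character at position 4 + 2 = 6 -> 'd'

Best match: offset=1, length=2 (matching 'ff' starting at position 3)
LZ77 triple: (1, 2, 'd')


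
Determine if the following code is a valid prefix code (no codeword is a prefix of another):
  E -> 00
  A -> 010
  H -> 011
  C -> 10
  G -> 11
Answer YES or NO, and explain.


Checking each pair (does one codeword prefix another?):
  E='00' vs A='010': no prefix
  E='00' vs H='011': no prefix
  E='00' vs C='10': no prefix
  E='00' vs G='11': no prefix
  A='010' vs E='00': no prefix
  A='010' vs H='011': no prefix
  A='010' vs C='10': no prefix
  A='010' vs G='11': no prefix
  H='011' vs E='00': no prefix
  H='011' vs A='010': no prefix
  H='011' vs C='10': no prefix
  H='011' vs G='11': no prefix
  C='10' vs E='00': no prefix
  C='10' vs A='010': no prefix
  C='10' vs H='011': no prefix
  C='10' vs G='11': no prefix
  G='11' vs E='00': no prefix
  G='11' vs A='010': no prefix
  G='11' vs H='011': no prefix
  G='11' vs C='10': no prefix
No violation found over all pairs.

YES -- this is a valid prefix code. No codeword is a prefix of any other codeword.


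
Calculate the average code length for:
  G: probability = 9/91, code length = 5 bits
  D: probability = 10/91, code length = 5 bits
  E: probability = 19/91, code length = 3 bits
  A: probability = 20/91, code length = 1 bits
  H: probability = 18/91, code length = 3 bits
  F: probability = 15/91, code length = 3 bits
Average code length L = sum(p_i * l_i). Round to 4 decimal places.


Weighted contributions p_i * l_i:
  G: (9/91) * 5 = 45/91
  D: (10/91) * 5 = 50/91
  E: (19/91) * 3 = 57/91
  A: (20/91) * 1 = 20/91
  H: (18/91) * 3 = 54/91
  F: (15/91) * 3 = 45/91
Sum = (45 + 50 + 57 + 20 + 54 + 45)/91 = 271/91

L = 271/91 = 2.9780 bits/symbol


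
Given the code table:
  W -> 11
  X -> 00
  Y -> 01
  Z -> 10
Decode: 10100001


Decoding:
10 -> Z
10 -> Z
00 -> X
01 -> Y


Result: ZZXY


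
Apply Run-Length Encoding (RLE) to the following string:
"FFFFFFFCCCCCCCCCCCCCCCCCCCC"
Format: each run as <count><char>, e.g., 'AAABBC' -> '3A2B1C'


Scanning runs left to right:
  i=0: run of 'F' x 7 -> '7F'
  i=7: run of 'C' x 20 -> '20C'

RLE = 7F20C


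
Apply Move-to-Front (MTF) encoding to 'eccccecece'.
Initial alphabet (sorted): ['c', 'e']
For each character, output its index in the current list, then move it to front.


MTF encoding:
'e': index 1 in ['c', 'e'] -> ['e', 'c']
'c': index 1 in ['e', 'c'] -> ['c', 'e']
'c': index 0 in ['c', 'e'] -> ['c', 'e']
'c': index 0 in ['c', 'e'] -> ['c', 'e']
'c': index 0 in ['c', 'e'] -> ['c', 'e']
'e': index 1 in ['c', 'e'] -> ['e', 'c']
'c': index 1 in ['e', 'c'] -> ['c', 'e']
'e': index 1 in ['c', 'e'] -> ['e', 'c']
'c': index 1 in ['e', 'c'] -> ['c', 'e']
'e': index 1 in ['c', 'e'] -> ['e', 'c']


Output: [1, 1, 0, 0, 0, 1, 1, 1, 1, 1]


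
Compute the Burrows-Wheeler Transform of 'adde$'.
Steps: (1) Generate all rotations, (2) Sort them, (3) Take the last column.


Rotations (sorted):
  0: $adde -> last char: e
  1: adde$ -> last char: $
  2: dde$a -> last char: a
  3: de$ad -> last char: d
  4: e$add -> last char: d


BWT = e$add


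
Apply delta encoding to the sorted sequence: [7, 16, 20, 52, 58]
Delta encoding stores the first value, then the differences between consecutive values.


First value: 7
Deltas:
  16 - 7 = 9
  20 - 16 = 4
  52 - 20 = 32
  58 - 52 = 6


Delta encoded: [7, 9, 4, 32, 6]


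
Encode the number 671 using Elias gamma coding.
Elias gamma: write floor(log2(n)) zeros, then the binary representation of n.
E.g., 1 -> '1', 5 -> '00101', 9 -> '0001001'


num_bits = floor(log2(671)) + 1 = 10
leading_zeros = num_bits - 1 = 9
binary(671) = 1010011111

Elias gamma(671) = '000000000' + '1010011111' = 0000000001010011111 (19 bits)


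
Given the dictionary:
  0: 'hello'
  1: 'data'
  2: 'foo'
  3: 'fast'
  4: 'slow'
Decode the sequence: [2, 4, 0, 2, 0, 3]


Look up each index in the dictionary:
  2 -> 'foo'
  4 -> 'slow'
  0 -> 'hello'
  2 -> 'foo'
  0 -> 'hello'
  3 -> 'fast'

Decoded: "foo slow hello foo hello fast"


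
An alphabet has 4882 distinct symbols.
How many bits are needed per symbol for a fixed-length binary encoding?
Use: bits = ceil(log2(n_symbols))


log2(4882) = 12.2533
Bracket: 2^12 = 4096 < 4882 <= 2^13 = 8192
So ceil(log2(4882)) = 13

bits = ceil(log2(4882)) = ceil(12.2533) = 13 bits


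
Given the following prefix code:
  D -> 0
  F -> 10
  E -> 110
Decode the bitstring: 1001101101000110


Decoding step by step:
Bits 10 -> F
Bits 0 -> D
Bits 110 -> E
Bits 110 -> E
Bits 10 -> F
Bits 0 -> D
Bits 0 -> D
Bits 110 -> E


Decoded message: FDEEFDDE


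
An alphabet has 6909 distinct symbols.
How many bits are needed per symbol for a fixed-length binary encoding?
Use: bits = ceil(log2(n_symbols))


log2(6909) = 12.7543
Bracket: 2^12 = 4096 < 6909 <= 2^13 = 8192
So ceil(log2(6909)) = 13

bits = ceil(log2(6909)) = ceil(12.7543) = 13 bits


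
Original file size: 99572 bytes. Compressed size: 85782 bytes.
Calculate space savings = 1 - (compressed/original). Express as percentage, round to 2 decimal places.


ratio = compressed/original = 85782/99572 = 0.861507
savings = 1 - ratio = 1 - 0.861507 = 0.138493
as a percentage: 0.138493 * 100 = 13.85%

Space savings = 1 - 85782/99572 = 13.85%


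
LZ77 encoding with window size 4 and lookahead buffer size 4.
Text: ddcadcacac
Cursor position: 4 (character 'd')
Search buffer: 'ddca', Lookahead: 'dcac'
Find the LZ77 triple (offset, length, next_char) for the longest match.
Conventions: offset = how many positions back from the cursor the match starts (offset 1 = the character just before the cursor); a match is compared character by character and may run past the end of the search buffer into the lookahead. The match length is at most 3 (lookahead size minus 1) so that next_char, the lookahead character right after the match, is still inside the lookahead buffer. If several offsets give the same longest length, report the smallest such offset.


Try each offset into the search buffer:
  offset=1 (pos 3, char 'a'): match length 0
  offset=2 (pos 2, char 'c'): match length 0
  offset=3 (pos 1, char 'd'): match length 3
  offset=4 (pos 0, char 'd'): match length 1
Longest match has length 3 at offset 3.
next_char = character at position 4 + 3 = 7 -> 'c'

Best match: offset=3, length=3 (matching 'dca' starting at position 1)
LZ77 triple: (3, 3, 'c')


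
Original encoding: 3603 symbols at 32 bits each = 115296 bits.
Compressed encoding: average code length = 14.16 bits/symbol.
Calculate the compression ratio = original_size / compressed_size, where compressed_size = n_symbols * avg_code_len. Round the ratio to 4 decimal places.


original_size = n_symbols * orig_bits = 3603 * 32 = 115296 bits
compressed_size = n_symbols * avg_code_len = 3603 * 14.16 = 51018.48 bits
ratio = original_size / compressed_size = 115296 / 51018.48 = 2.2599

Compression ratio = 2.2599


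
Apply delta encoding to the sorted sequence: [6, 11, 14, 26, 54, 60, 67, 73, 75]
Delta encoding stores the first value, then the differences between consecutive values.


First value: 6
Deltas:
  11 - 6 = 5
  14 - 11 = 3
  26 - 14 = 12
  54 - 26 = 28
  60 - 54 = 6
  67 - 60 = 7
  73 - 67 = 6
  75 - 73 = 2


Delta encoded: [6, 5, 3, 12, 28, 6, 7, 6, 2]


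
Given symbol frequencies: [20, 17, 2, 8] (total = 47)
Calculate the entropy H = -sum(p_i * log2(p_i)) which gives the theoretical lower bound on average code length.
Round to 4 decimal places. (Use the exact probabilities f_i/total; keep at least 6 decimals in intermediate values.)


Per-symbol terms -p_i * log2(p_i) with p_i = f_i/47:
  p = 20/47 = 0.425532: log2(p) = -1.232661, -p*log2(p) = 0.524536
  p = 17/47 = 0.361702: log2(p) = -1.467126, -p*log2(p) = 0.530663
  p = 2/47 = 0.042553: log2(p) = -4.554589, -p*log2(p) = 0.193812
  p = 8/47 = 0.170213: log2(p) = -2.554589, -p*log2(p) = 0.434824
H = 0.524536 + 0.530663 + 0.193812 + 0.434824 = 1.683835

H = 1.6838 bits/symbol
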